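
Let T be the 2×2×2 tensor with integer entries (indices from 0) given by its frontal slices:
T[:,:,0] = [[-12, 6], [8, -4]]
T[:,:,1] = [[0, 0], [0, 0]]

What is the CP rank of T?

Lower bound: T ≠ 0 (e.g. T[0,0,0] = -12), so rank(T) ≥ 1.
Upper bound: if T = a ⊗ b ⊗ c then every fibre of T is a multiple of the corresponding factor, so read the factors off the fibres through the nonzero entry T[0,0,0] = -12.
The mode-1 fibre T[:,0,0] = [-12, 8] gives a = [3, -2] (primitive direction); the mode-2 fibre T[0,:,0] = [-12, 6] gives b = [2, -1]; then c[k] = T[0,0,k] / (a[0]·b[0]) = [-12, 0] / 6 = [-2, 0].
Expanding [3, -2] ⊗ [2, -1] ⊗ [-2, 0] reproduces all 8 entries of T, so T = [3, -2] ⊗ [2, -1] ⊗ [-2, 0] and rank(T) ≤ 1.
These bounds meet, so rank(T) = 1.

1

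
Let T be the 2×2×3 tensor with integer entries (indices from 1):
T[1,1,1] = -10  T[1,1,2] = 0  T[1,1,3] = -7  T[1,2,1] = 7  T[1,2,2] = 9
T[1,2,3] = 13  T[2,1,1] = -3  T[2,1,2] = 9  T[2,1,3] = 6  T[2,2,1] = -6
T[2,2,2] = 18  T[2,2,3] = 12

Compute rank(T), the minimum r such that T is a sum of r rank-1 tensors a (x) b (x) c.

Lower bound: the mode-2 unfolding of T (rows indexed by j, columns by (i,k) = (1,1), (1,2), (1,3), (2,1), (2,2), (2,3)) is [[-10, 0, -7, -3, 9, 6], [7, 9, 13, -6, 18, 12]].
There the 2×2 minor on rows j ∈ {1, 2}, columns (i,k) ∈ {(1,1), (1,2)} is det [[-10, 0], [7, 9]] = -90 ≠ 0, so this unfolding has rank ≥ 2; CP rank is at least every unfolding rank, so rank(T) ≥ 2. (This is only a lower bound: in general the CP rank may exceed every unfolding rank, so we still need to exhibit 2 rank-1 terms summing to T.)
Upper bound — finding two terms. Write S_k = T[:,:,k] for the frontal slices: S₁ = [[-10, 7], [-3, -6]], S₂ = [[0, 9], [9, 18]], S₃ = [[-7, 13], [6, 12]].
If T = a₁ (x) b₁ (x) c₁ + a₂ (x) b₂ (x) c₂ then each S_k = c₁[k]·a₁b₁ᵀ + c₂[k]·a₂b₂ᵀ. S₁ and S₂ are linearly independent, so a₁b₁ᵀ and a₂b₂ᵀ must span the same plane of matrices: they are the rank-1 matrices of the form x·S₁ + y·S₂.
det(x·S₁ + y·S₂) is 81·x² − 216·xy − 81·y² = 27·(x − 3·y)(3·x + y), vanishing at (x:y) = (3:1) and (1:-3).
M₁ = 3·S₁ + S₂ = [[-30, 30], [0, 0]] = (-30)·[1, 0][1, -1]ᵀ and M₂ = S₁ − 3·S₂ = [[-10, -20], [-30, -60]] = (-10)·[1, 3][1, 2]ᵀ, so take a₁ = [1, 0], b₁ = [1, -1], a₂ = [1, 3], b₂ = [1, 2].
Each slice is an integer combination of E₁ = a₁b₁ᵀ and E₂ = a₂b₂ᵀ: S₁ = −9·E₁ − E₂, S₂ = −3·E₁ + 3·E₂, S₃ = −9·E₁ + 2·E₂; reading off coefficients, c₁ = [-9, -3, -9] and c₂ = [-1, 3, 2].
Hence T = [1, 0] (x) [1, -1] (x) [-9, -3, -9] + [1, 3] (x) [1, 2] (x) [-1, 3, 2], so rank(T) ≤ 2.
These bounds meet, so rank(T) = 2.
Check entry T[1,2,2] = 9: (1)·(-1)·(-3) + (1)·(2)·(3) = 9.

2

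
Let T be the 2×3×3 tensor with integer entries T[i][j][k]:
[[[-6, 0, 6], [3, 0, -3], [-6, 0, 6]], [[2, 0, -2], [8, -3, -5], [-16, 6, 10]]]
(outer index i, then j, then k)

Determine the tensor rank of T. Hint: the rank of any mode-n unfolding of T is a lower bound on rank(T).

Lower bound: the mode-2 unfolding of T (rows indexed by j, columns by (i,k) = (0,0), (0,1), (0,2), (1,0), (1,1), (1,2)) is [[-6, 0, 6, 2, 0, -2], [3, 0, -3, 8, -3, -5], [-6, 0, 6, -16, 6, 10]].
There the 2×2 minor on rows j ∈ {0, 1}, columns (i,k) ∈ {(0,0), (1,0)} is det [[-6, 2], [3, 8]] = -54 ≠ 0, so this unfolding has rank ≥ 2; CP rank is at least every unfolding rank, so rank(T) ≥ 2. (This is only a lower bound: in general the CP rank may exceed every unfolding rank, so we still need to exhibit 2 rank-1 terms summing to T.)
Upper bound — finding two terms. Write S_k = T[:,:,k] for the frontal slices: S₀ = [[-6, 3, -6], [2, 8, -16]], S₁ = [[0, 0, 0], [0, -3, 6]], S₂ = [[6, -3, 6], [-2, -5, 10]].
If T = a₁ ⊗ b₁ ⊗ c₁ + a₂ ⊗ b₂ ⊗ c₂ then each S_k = c₁[k]·a₁b₁ᵀ + c₂[k]·a₂b₂ᵀ. S₀ and S₁ are linearly independent, so a₁b₁ᵀ and a₂b₂ᵀ must span the same plane of matrices: they are the rank-1 matrices of the form x·S₀ + y·S₁.
The 2×2 minor of x·S₀ + y·S₁ on rows {0,1}, columns {0,1} is −54·x² + 18·xy = (-18)·(3·x − y)(x), vanishing at (x:y) = (1:3) and (0:1).
M₁ = S₀ + 3·S₁ = [[-6, 3, -6], [2, -1, 2]] = −[3, -1][2, -1, 2]ᵀ and M₂ = S₁ = [[0, 0, 0], [0, -3, 6]] = (-3)·[0, 1][0, 1, -2]ᵀ, so take a₁ = [3, -1], b₁ = [2, -1, 2], a₂ = [0, 1], b₂ = [0, 1, -2].
Each slice is an integer combination of E₁ = a₁b₁ᵀ and E₂ = a₂b₂ᵀ: S₀ = −E₁ + 9·E₂, S₁ = −3·E₂, S₂ = E₁ − 6·E₂; reading off coefficients, c₁ = [-1, 0, 1] and c₂ = [9, -3, -6].
Hence T = [3, -1] ⊗ [2, -1, 2] ⊗ [-1, 0, 1] + [0, 1] ⊗ [0, 1, -2] ⊗ [9, -3, -6], so rank(T) ≤ 2.
These bounds meet, so rank(T) = 2.
Check entry T[1,2,2] = 10: (-1)·(2)·(1) + (1)·(-2)·(-6) = 10.

2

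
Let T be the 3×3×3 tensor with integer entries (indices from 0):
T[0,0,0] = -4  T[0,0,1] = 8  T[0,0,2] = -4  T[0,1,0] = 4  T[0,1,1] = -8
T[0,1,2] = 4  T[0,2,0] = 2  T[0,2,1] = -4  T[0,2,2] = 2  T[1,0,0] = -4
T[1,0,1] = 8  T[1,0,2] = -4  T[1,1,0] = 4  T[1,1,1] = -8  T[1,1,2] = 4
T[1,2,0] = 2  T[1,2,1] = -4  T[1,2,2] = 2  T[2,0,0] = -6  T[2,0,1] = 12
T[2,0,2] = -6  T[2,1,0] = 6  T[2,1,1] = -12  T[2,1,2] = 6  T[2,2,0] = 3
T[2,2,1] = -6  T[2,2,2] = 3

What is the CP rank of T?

Lower bound: T ≠ 0 (e.g. T[0,0,0] = -4), so rank(T) ≥ 1.
Upper bound: if T = a ⊗ b ⊗ c then every fibre of T is a multiple of the corresponding factor, so read the factors off the fibres through the nonzero entry T[0,0,0] = -4.
The mode-1 fibre T[:,0,0] = [-4, -4, -6] gives a = [2, 2, 3] (primitive direction); the mode-2 fibre T[0,:,0] = [-4, 4, 2] gives b = [2, -2, -1]; then c[k] = T[0,0,k] / (a[0]·b[0]) = [-4, 8, -4] / 4 = [-1, 2, -1].
Expanding [2, 2, 3] ⊗ [2, -2, -1] ⊗ [-1, 2, -1] reproduces all 27 entries of T, so T = [2, 2, 3] ⊗ [2, -2, -1] ⊗ [-1, 2, -1] and rank(T) ≤ 1.
These bounds meet, so rank(T) = 1.

1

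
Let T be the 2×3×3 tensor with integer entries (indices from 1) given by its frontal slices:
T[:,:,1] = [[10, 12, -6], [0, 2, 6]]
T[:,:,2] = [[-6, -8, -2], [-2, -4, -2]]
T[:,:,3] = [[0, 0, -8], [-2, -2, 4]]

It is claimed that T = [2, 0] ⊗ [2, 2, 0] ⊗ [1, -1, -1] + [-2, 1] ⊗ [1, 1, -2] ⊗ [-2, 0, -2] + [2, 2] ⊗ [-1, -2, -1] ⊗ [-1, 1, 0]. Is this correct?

Reconstruct entrywise from the claimed factors. For example, T[1,3,1] = -6 and Σₗ aₗ[1]bₗ[3]cₗ[1] = (2)·(0)·(1) + (-2)·(-2)·(-2) + (2)·(-1)·(-1) = -6; checking all 18 entries, every one matches. The claim holds.

Yes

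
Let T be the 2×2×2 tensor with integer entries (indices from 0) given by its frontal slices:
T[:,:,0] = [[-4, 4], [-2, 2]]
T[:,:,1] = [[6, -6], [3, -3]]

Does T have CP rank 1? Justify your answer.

Yes

If T = a ⊗ b ⊗ c then every fibre of T is a multiple of the corresponding factor, so read the factors off the fibres through the nonzero entry T[0,0,0] = -4.
The mode-1 fibre T[:,0,0] = [-4, -2] gives a = [2, 1] (primitive direction); the mode-2 fibre T[0,:,0] = [-4, 4] gives b = [1, -1]; then c[k] = T[0,0,k] / (a[0]·b[0]) = [-4, 6] / 2 = [-2, 3].
Expanding [2, 1] ⊗ [1, -1] ⊗ [-2, 3] reproduces all 8 entries of T, so T = [2, 1] ⊗ [1, -1] ⊗ [-2, 3] and rank(T) ≤ 1.
Equivalently every frontal slice T[:,:,k] is c[k] times the rank-1 matrix [2, 1] ⊗ [1, -1]. So T has rank 1 (it is nonzero).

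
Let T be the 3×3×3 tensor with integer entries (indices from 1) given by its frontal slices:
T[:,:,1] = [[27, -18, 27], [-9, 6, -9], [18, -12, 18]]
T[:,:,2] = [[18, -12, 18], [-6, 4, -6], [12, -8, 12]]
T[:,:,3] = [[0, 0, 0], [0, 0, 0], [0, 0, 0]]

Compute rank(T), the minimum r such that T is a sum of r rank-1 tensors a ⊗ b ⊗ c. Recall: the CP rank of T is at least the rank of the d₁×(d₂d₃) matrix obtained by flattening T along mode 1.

1

Lower bound: T ≠ 0 (e.g. T[1,1,1] = 27), so rank(T) ≥ 1.
Upper bound: if T = a ⊗ b ⊗ c then every fibre of T is a multiple of the corresponding factor, so read the factors off the fibres through the nonzero entry T[1,1,1] = 27.
The mode-1 fibre T[:,1,1] = [27, -9, 18] gives a = (3, -1, 2) (primitive direction); the mode-2 fibre T[1,:,1] = [27, -18, 27] gives b = (3, -2, 3); then c[k] = T[1,1,k] / (a[1]·b[1]) = [27, 18, 0] / 9 = (3, 2, 0).
Expanding (3, -1, 2) ⊗ (3, -2, 3) ⊗ (3, 2, 0) reproduces all 27 entries of T, so T = (3, -1, 2) ⊗ (3, -2, 3) ⊗ (3, 2, 0) and rank(T) ≤ 1.
These bounds meet, so rank(T) = 1.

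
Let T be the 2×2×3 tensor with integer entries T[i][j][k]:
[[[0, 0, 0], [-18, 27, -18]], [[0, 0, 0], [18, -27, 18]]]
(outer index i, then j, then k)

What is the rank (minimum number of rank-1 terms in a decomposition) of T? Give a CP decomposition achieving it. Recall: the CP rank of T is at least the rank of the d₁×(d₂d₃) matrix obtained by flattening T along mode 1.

Lower bound: T ≠ 0 (e.g. T[0,1,0] = -18), so rank(T) ≥ 1.
Upper bound: the mode-1 fibre T[:,1,0] = [-18, 18] gives a = [1, -1] (primitive direction); the mode-2 fibre T[0,:,0] = [0, -18] gives b = [0, 1]; then c[k] = T[0,1,k] / (a[0]·b[1]) = [-18, 27, -18] / 1 = [-18, 27, -18].
Expanding [1, -1] ⊗ [0, 1] ⊗ [-18, 27, -18] reproduces all 12 entries of T, so T = [1, -1] ⊗ [0, 1] ⊗ [-18, 27, -18] and rank(T) ≤ 1.
These bounds meet, so rank(T) = 1.

rank(T) = 1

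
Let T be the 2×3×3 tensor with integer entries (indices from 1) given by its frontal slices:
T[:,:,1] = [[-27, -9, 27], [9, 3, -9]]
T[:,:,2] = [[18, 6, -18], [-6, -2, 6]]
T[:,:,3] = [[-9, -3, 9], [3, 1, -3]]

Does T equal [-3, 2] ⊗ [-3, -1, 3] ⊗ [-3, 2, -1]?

No

Reconstruct entry (2,1,1) from the claimed factors: Σₗ aₗ[2]bₗ[1]cₗ[1] = (2)·(-3)·(-3) = 18, but T[2,1,1] = 9. The claim is false.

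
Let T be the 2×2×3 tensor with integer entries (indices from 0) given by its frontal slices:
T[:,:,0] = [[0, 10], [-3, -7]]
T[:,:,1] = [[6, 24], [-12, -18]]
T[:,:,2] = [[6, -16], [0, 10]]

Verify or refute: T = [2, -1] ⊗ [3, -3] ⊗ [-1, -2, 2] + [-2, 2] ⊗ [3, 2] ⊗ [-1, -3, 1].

Reconstruct entrywise from the claimed factors. For example, T[0,1,2] = -16 and Σₗ aₗ[0]bₗ[1]cₗ[2] = (2)·(-3)·(2) + (-2)·(2)·(1) = -16; checking all 12 entries, every one matches. The claim holds.

Yes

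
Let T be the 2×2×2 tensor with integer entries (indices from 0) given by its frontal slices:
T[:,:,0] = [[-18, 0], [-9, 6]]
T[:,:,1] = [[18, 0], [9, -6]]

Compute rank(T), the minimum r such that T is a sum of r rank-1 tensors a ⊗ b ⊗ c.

Lower bound: the mode-2 unfolding of T (rows indexed by j, columns by (i,k) = (0,0), (0,1), (1,0), (1,1)) is [[-18, 18, -9, 9], [0, 0, 6, -6]].
There the 2×2 minor on rows j ∈ {0, 1}, columns (i,k) ∈ {(0,0), (1,0)} is det [[-18, -9], [0, 6]] = -108 ≠ 0, so this unfolding has rank ≥ 2; CP rank is at least every unfolding rank, so rank(T) ≥ 2. (This is only a lower bound: in general the CP rank may exceed every unfolding rank, so we still need to exhibit 2 rank-1 terms summing to T.)
Upper bound — finding two terms. Every mode-3 slice of T is a multiple of one matrix: T[:,:,k] = c[k]·M with c = [1, -1] and M = [[-18, 0], [-9, 6]] (rows indexed by i, columns by j). So it suffices to write M as a sum of two rank-1 matrices.
Splitting M by its rows (i = 0, 1), M = [1, 0][-18, 0]ᵀ + [0, 1][-9, 6]ᵀ.
Hence T = [1, 0] ⊗ [-18, 0] ⊗ [1, -1] + [0, 1] ⊗ [-9, 6] ⊗ [1, -1], so rank(T) ≤ 2.
These bounds meet, so rank(T) = 2.
Check entry T[1,0,0] = -9: (0)·(-18)·(1) + (1)·(-9)·(1) = -9.

2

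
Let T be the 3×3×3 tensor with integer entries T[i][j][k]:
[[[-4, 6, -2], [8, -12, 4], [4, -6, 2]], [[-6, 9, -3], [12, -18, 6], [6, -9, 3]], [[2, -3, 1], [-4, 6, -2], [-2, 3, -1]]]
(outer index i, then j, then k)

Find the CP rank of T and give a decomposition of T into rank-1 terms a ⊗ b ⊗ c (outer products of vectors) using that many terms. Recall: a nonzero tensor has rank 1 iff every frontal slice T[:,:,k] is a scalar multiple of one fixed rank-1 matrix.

Lower bound: T ≠ 0 (e.g. T[0,0,0] = -4), so rank(T) ≥ 1.
Upper bound: if T = a ⊗ b ⊗ c then every fibre of T is a multiple of the corresponding factor, so read the factors off the fibres through the nonzero entry T[0,0,0] = -4.
The mode-1 fibre T[:,0,0] = [-4, -6, 2] gives a = [2, 3, -1] (primitive direction); the mode-2 fibre T[0,:,0] = [-4, 8, 4] gives b = [1, -2, -1]; then c[k] = T[0,0,k] / (a[0]·b[0]) = [-4, 6, -2] / 2 = [-2, 3, -1].
Expanding [2, 3, -1] ⊗ [1, -2, -1] ⊗ [-2, 3, -1] reproduces all 27 entries of T, so T = [2, 3, -1] ⊗ [1, -2, -1] ⊗ [-2, 3, -1] and rank(T) ≤ 1.
These bounds meet, so rank(T) = 1.
Check entry T[2,0,2] = 1: (-1)·(1)·(-1) = 1.

rank(T) = 1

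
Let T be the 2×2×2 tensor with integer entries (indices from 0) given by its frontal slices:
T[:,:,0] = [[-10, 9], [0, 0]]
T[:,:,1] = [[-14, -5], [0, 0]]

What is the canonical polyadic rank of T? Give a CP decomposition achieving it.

Lower bound: the mode-3 unfolding of T (rows indexed by k, columns by (i,j) = (0,0), (0,1), (1,0), (1,1)) is [[-10, 9, 0, 0], [-14, -5, 0, 0]].
There the 2×2 minor on rows k ∈ {0, 1}, columns (i,j) ∈ {(0,0), (0,1)} is det [[-10, 9], [-14, -5]] = 176 ≠ 0, so this unfolding has rank ≥ 2; CP rank is at least every unfolding rank, so rank(T) ≥ 2. (Unfolding ranks only ever bound the CP rank from below — rank(T) can be strictly larger than all of them — so the matching upper bound has to come from an explicit 2-term decomposition.)
Upper bound — finding two terms. Every mode-1 slice of T is a multiple of one matrix: T[i,:,:] = a[i]·M with a = [1, 0] and M = [[-10, -14], [9, -5]] (rows indexed by j, columns by k). So it suffices to write M as a sum of two rank-1 matrices.
Splitting M by its rows (j = 0, 1), M = [1, 0][-10, -14]ᵀ + [0, 1][9, -5]ᵀ.
Hence T = [1, 0] ∘ [1, 0] ∘ [-10, -14] + [1, 0] ∘ [0, 1] ∘ [9, -5], so rank(T) ≤ 2.
These bounds meet, so rank(T) = 2.
Check entry T[1,1,1] = 0: (0)·(0)·(-14) + (0)·(1)·(-5) = 0.

rank(T) = 2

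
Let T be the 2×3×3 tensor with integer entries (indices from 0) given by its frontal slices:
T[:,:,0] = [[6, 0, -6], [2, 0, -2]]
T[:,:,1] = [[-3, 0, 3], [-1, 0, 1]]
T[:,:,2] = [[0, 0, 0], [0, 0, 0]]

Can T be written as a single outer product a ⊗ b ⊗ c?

If T = a ⊗ b ⊗ c then every fibre of T is a multiple of the corresponding factor, so read the factors off the fibres through the nonzero entry T[0,0,0] = 6.
The mode-1 fibre T[:,0,0] = [6, 2] gives a = [3, 1] (primitive direction); the mode-2 fibre T[0,:,0] = [6, 0, -6] gives b = [1, 0, -1]; then c[k] = T[0,0,k] / (a[0]·b[0]) = [6, -3, 0] / 3 = [2, -1, 0].
Expanding [3, 1] ⊗ [1, 0, -1] ⊗ [2, -1, 0] reproduces all 18 entries of T, so T = [3, 1] ⊗ [1, 0, -1] ⊗ [2, -1, 0] and rank(T) ≤ 1.
Equivalently every frontal slice T[:,:,k] is c[k] times the rank-1 matrix [3, 1] ⊗ [1, 0, -1]. So T has rank 1 (it is nonzero).

Yes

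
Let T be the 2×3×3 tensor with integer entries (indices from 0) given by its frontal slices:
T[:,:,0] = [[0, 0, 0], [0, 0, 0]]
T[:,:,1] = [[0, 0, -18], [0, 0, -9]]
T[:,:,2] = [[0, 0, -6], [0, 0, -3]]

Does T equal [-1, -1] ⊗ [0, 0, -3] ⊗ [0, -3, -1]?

No

Reconstruct entry (0,2,1) from the claimed factors: Σₗ aₗ[0]bₗ[2]cₗ[1] = (-1)·(-3)·(-3) = -9, but T[0,2,1] = -18. The claim is false.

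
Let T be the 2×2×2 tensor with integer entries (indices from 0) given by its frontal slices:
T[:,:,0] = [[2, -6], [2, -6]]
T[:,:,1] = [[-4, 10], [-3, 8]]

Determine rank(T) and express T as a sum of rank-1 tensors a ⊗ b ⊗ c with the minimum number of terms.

Lower bound: in the mode-3 unfolding of T (rows indexed by k, columns by (i,j)) the 2×2 minor on rows k ∈ {0, 1}, columns (i,j) ∈ {(0,0), (0,1)} is det [[2, -6], [-4, 10]] = -4 ≠ 0, so that unfolding has rank ≥ 2 and hence rank(T) ≥ 2 (CP rank is at least every unfolding rank, though it can be larger).
Upper bound: with S_k = T[:,:,k], the two rank-1 terms a₁b₁ᵀ, a₂b₂ᵀ are the rank-1 members of the pencil x·S₀ + y·S₁.
det(x·S₀ + y·S₁) is 2·xy − 2·y² = 2·(x − y)(y), vanishing at (x:y) = (1:1) and (1:0).
M₁ = S₀ + S₁ = [[-2, 4], [-1, 2]] = −[2, 1][1, -2]ᵀ and M₂ = S₀ = [[2, -6], [2, -6]] = 2·[1, 1][1, -3]ᵀ, so take a₁ = [2, 1], b₁ = [1, -2], a₂ = [1, 1], b₂ = [1, -3].
Each slice is an integer combination of E₁ = a₁b₁ᵀ and E₂ = a₂b₂ᵀ: S₀ = 2·E₂, S₁ = −E₁ − 2·E₂; reading off coefficients, c₁ = [0, -1] and c₂ = [2, -2].
Hence T = [2, 1] ⊗ [1, -2] ⊗ [0, -1] + [1, 1] ⊗ [1, -3] ⊗ [2, -2], so rank(T) ≤ 2.
These bounds meet, so rank(T) = 2.

rank(T) = 2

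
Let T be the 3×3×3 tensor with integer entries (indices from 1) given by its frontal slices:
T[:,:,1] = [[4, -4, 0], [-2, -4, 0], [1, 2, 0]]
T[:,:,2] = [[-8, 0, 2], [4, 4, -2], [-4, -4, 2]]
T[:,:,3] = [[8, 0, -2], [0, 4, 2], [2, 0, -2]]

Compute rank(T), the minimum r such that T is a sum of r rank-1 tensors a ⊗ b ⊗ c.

3

Lower bound: the mode-2 unfolding of T (rows indexed by j, columns by (i,k) = (1,1), (1,2), (1,3), (2,1), (2,2), (2,3), (3,1), (3,2), (3,3)) is [[4, -8, 8, -2, 4, 0, 1, -4, 2], [-4, 0, 0, -4, 4, 4, 2, -4, 0], [0, 2, -2, 0, -2, 2, 0, 2, -2]].
There the 3×3 minor on rows j ∈ {1, 2, 3}, columns (i,k) ∈ {(1,1), (1,2), (2,1)} is det [[4, -8, -2], [-4, 0, -4], [0, 2, 0]] = 48 ≠ 0, so this unfolding has rank ≥ 3; CP rank is at least every unfolding rank, so rank(T) ≥ 3. (Unfolding ranks only ever bound the CP rank from below — rank(T) can be strictly larger than all of them — so the matching upper bound has to come from an explicit 3-term decomposition.)
Upper bound: T is a sum of 3 rank-1 terms, T = (0, 2, -1) ⊗ (1, 2, 0) ⊗ (-1, 0, 2) + (1, -1, 1) ⊗ (2, 2, -1) ⊗ (0, -2, 2) + (1, 0, 0) ⊗ (1, -1, 0) ⊗ (4, -4, 4) (one valid choice — decompositions are not unique — normalised so each a, b is primitive with positive first nonzero entry; check it by expanding all entries), so rank(T) ≤ 3.
These bounds meet, so rank(T) = 3.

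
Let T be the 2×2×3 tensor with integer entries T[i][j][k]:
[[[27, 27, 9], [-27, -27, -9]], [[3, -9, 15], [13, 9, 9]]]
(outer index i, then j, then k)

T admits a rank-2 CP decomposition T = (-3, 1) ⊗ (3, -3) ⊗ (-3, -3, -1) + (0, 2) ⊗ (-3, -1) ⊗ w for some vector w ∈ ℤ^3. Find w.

w = (-2, 0, -3)

Subtract the known terms from T to get the rank-1 residual R = (0, 2) ⊗ (-3, -1) ⊗ w, so R[i,j,k] = a[i]·b[j]·w[k]. Pick indices with nonzero a[1]·b[0] = (2)·(-3) = -6. Only the fibre through (1,0,·) is needed: R[1,0,:] = T[1,0,:] − Σₗ aₗ[1]bₗ[0]cₗ = [3, -9, 15] − (1)·(3)·(-3, -3, -1) = [12, 0, 18]. Then w[k] = R[1,0,k] / -6 for each k, giving w = [12, 0, 18] / -6 = (-2, 0, -3).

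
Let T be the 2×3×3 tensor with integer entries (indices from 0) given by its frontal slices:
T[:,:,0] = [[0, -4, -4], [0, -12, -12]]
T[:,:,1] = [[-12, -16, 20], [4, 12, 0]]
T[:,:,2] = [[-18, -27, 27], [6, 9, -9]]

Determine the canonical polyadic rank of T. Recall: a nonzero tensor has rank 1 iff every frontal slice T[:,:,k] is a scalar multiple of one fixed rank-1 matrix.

Lower bound: the mode-1 unfolding of T (rows indexed by i, columns by (j,k) = (0,0), (0,1), (0,2), (1,0), (1,1), (1,2), (2,0), (2,1), (2,2)) is [[0, -12, -18, -4, -16, -27, -4, 20, 27], [0, 4, 6, -12, 12, 9, -12, 0, -9]].
There the 2×2 minor on rows i ∈ {0, 1}, columns (j,k) ∈ {(0,1), (1,0)} is det [[-12, -4], [4, -12]] = 160 ≠ 0, so this unfolding has rank ≥ 2; CP rank is at least every unfolding rank, so rank(T) ≥ 2. (This is only a lower bound: in general the CP rank may exceed every unfolding rank, so we still need to exhibit 2 rank-1 terms summing to T.)
Upper bound — finding two terms. Write S_k = T[:,:,k] for the frontal slices: S₀ = [[0, -4, -4], [0, -12, -12]], S₁ = [[-12, -16, 20], [4, 12, 0]], S₂ = [[-18, -27, 27], [6, 9, -9]].
If T = a₁ ⊗ b₁ ⊗ c₁ + a₂ ⊗ b₂ ⊗ c₂ then each S_k = c₁[k]·a₁b₁ᵀ + c₂[k]·a₂b₂ᵀ. S₀ and S₁ are linearly independent, so a₁b₁ᵀ and a₂b₂ᵀ must span the same plane of matrices: they are the rank-1 matrices of the form x·S₀ + y·S₁.
The 2×2 minor of x·S₀ + y·S₁ on rows {0,1}, columns {0,1} is 160·xy − 80·y² = 80·(2·x − y)(y), vanishing at (x:y) = (1:2) and (1:0).
M₁ = S₀ + 2·S₁ = [[-24, -36, 36], [8, 12, -12]] = (-4)·[3, -1][2, 3, -3]ᵀ and M₂ = S₀ = [[0, -4, -4], [0, -12, -12]] = (-4)·[1, 3][0, 1, 1]ᵀ, so take a₁ = [3, -1], b₁ = [2, 3, -3], a₂ = [1, 3], b₂ = [0, 1, 1].
Each slice is an integer combination of E₁ = a₁b₁ᵀ and E₂ = a₂b₂ᵀ: S₀ = −4·E₂, S₁ = −2·E₁ + 2·E₂, S₂ = −3·E₁; reading off coefficients, c₁ = [0, -2, -3] and c₂ = [-4, 2, 0].
Hence T = [3, -1] ⊗ [2, 3, -3] ⊗ [0, -2, -3] + [1, 3] ⊗ [0, 1, 1] ⊗ [-4, 2, 0], so rank(T) ≤ 2.
These bounds meet, so rank(T) = 2.
Check entry T[1,2,2] = -9: (-1)·(-3)·(-3) + (3)·(1)·(0) = -9.

2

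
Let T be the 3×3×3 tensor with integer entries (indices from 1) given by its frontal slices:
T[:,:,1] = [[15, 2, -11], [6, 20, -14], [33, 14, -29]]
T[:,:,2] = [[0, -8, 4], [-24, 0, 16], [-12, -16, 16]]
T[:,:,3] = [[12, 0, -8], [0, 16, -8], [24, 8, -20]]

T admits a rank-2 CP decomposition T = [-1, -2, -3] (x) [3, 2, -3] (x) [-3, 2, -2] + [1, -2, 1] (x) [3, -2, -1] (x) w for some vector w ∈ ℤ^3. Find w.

Subtract the known terms from T to get the rank-1 residual R = [1, -2, 1] (x) [3, -2, -1] (x) w, so R[i,j,k] = a[i]·b[j]·w[k]. Pick indices with nonzero a[1]·b[1] = (1)·(3) = 3. Only the fibre through (1,1,·) is needed: R[1,1,:] = T[1,1,:] − Σₗ aₗ[1]bₗ[1]cₗ = [15, 0, 12] − (-1)·(3)·[-3, 2, -2] = [6, 6, 6]. Then w[k] = R[1,1,k] / 3 for each k, giving w = [6, 6, 6] / 3 = [2, 2, 2].

w = [2, 2, 2]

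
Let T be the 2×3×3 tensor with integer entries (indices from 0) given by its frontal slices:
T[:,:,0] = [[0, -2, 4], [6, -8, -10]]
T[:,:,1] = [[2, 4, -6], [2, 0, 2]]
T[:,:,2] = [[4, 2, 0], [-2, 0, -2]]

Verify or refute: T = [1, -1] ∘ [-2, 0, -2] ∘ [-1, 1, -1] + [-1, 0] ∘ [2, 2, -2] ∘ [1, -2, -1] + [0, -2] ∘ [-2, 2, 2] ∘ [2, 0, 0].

Reconstruct entrywise from the claimed factors. For example, T[1,1,1] = 0 and Σₗ aₗ[1]bₗ[1]cₗ[1] = (-1)·(0)·(1) + (0)·(2)·(-2) + (-2)·(2)·(0) = 0; checking all 18 entries, every one matches. The claim holds.

Yes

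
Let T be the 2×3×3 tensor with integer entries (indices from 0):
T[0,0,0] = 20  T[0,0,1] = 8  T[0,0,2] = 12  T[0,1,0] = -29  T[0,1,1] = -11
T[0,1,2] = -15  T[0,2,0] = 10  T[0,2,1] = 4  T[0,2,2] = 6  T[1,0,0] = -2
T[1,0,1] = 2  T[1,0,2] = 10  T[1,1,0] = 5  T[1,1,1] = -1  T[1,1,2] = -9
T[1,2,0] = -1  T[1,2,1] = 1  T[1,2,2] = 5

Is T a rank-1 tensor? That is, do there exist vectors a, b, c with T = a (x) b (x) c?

No

The mode-3 unfolding of T (rows indexed by k, columns by (i,j) = (0,0), (0,1), (0,2), (1,0), (1,1), (1,2)) is [[20, -29, 10, -2, 5, -1], [8, -11, 4, 2, -1, 1], [12, -15, 6, 10, -9, 5]].
There the 2×2 minor on rows k ∈ {0, 1}, columns (i,j) ∈ {(0,0), (0,1)} is det [[20, -29], [8, -11]] = 12 ≠ 0, so this unfolding has rank ≥ 2; CP rank is at least every unfolding rank, so rank(T) ≥ 2.
In particular rank(T) ≥ 2 > 1, so T is not rank-1.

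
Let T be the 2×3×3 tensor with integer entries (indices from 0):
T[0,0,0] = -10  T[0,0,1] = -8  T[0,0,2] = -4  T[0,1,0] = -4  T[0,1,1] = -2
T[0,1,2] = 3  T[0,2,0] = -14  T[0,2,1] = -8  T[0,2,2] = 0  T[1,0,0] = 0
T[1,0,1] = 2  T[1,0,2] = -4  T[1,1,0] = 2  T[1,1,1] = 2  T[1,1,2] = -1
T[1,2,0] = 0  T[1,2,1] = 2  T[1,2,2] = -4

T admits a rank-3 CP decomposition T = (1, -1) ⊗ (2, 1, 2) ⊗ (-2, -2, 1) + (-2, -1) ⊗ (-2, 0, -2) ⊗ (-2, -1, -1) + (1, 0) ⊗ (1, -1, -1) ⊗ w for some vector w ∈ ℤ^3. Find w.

Subtract the known terms from T to get the rank-1 residual R = (1, 0) ⊗ (1, -1, -1) ⊗ w, so R[i,j,k] = a[i]·b[j]·w[k]. Pick indices with nonzero a[0]·b[0] = (1)·(1) = 1. Only the fibre through (0,0,·) is needed: R[0,0,:] = T[0,0,:] − Σₗ aₗ[0]bₗ[0]cₗ = [-10, -8, -4] − (1)·(2)·(-2, -2, 1) − (-2)·(-2)·(-2, -1, -1) = [2, 0, -2]. Then w[k] = R[0,0,k] / 1 for each k, giving w = [2, 0, -2] / 1 = (2, 0, -2).

w = (2, 0, -2)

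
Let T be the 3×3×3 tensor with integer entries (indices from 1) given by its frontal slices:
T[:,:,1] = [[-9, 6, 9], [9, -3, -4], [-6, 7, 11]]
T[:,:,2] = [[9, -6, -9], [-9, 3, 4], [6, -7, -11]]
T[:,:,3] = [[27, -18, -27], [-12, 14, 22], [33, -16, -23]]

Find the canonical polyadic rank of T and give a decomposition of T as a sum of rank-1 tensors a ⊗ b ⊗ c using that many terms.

rank(T) = 2

Lower bound: the mode-3 unfolding of T (rows indexed by k, columns by (i,j) = (1,1), (1,2), (1,3), (2,1), (2,2), (2,3), (3,1), (3,2), (3,3)) is [[-9, 6, 9, 9, -3, -4, -6, 7, 11], [9, -6, -9, -9, 3, 4, 6, -7, -11], [27, -18, -27, -12, 14, 22, 33, -16, -23]].
There the 2×2 minor on rows k ∈ {1, 3}, columns (i,j) ∈ {(1,1), (2,1)} is det [[-9, 9], [27, -12]] = -135 ≠ 0, so this unfolding has rank ≥ 2; CP rank is at least every unfolding rank, so rank(T) ≥ 2. (Unfolding ranks only ever bound the CP rank from below — rank(T) can be strictly larger than all of them — so the matching upper bound has to come from an explicit 2-term decomposition.)
Upper bound — finding two terms. Write S_k = T[:,:,k] for the frontal slices: S₁ = [[-9, 6, 9], [9, -3, -4], [-6, 7, 11]], S₂ = [[9, -6, -9], [-9, 3, 4], [6, -7, -11]], S₃ = [[27, -18, -27], [-12, 14, 22], [33, -16, -23]].
If T = a₁ ⊗ b₁ ⊗ c₁ + a₂ ⊗ b₂ ⊗ c₂ then each S_k = c₁[k]·a₁b₁ᵀ + c₂[k]·a₂b₂ᵀ. S₁ and S₃ are linearly independent, so a₁b₁ᵀ and a₂b₂ᵀ must span the same plane of matrices: they are the rank-1 matrices of the form x·S₁ + y·S₃.
The 2×2 minor of x·S₁ + y·S₃ on rows {1,2}, columns {1,2} is −27·x² + 27·xy + 162·y² = (-27)·(x − 3·y)(x + 2·y), vanishing at (x:y) = (3:1) and (2:-1).
M₁ = 3·S₁ + S₃ = [[0, 0, 0], [15, 5, 10], [15, 5, 10]] = 5·(0, 1, 1)(3, 1, 2)ᵀ and M₂ = 2·S₁ − S₃ = [[-45, 30, 45], [30, -20, -30], [-45, 30, 45]] = (-5)·(3, -2, 3)(3, -2, -3)ᵀ, so take a₁ = (0, 1, 1), b₁ = (3, 1, 2), a₂ = (3, -2, 3), b₂ = (3, -2, -3).
Each slice is an integer combination of E₁ = a₁b₁ᵀ and E₂ = a₂b₂ᵀ: S₁ = E₁ − E₂, S₂ = −E₁ + E₂, S₃ = 2·E₁ + 3·E₂; reading off coefficients, c₁ = (1, -1, 2) and c₂ = (-1, 1, 3).
Hence T = (0, 1, 1) ⊗ (3, 1, 2) ⊗ (1, -1, 2) + (3, -2, 3) ⊗ (3, -2, -3) ⊗ (-1, 1, 3), so rank(T) ≤ 2.
These bounds meet, so rank(T) = 2.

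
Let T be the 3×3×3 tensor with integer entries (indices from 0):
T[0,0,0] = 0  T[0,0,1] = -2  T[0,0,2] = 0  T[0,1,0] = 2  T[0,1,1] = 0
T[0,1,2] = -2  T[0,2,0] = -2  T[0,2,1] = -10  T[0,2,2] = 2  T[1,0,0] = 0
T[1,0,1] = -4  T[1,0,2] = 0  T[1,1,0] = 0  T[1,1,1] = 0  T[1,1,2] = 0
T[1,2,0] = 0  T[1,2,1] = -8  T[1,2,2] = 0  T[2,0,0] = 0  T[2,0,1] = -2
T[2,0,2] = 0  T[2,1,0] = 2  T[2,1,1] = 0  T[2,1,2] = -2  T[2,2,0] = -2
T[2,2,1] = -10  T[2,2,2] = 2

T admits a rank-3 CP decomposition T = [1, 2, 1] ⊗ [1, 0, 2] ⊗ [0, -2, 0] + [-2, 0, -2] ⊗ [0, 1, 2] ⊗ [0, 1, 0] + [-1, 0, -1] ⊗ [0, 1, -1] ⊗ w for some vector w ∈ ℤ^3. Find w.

w = [-2, -2, 2]

Subtract the known terms from T to get the rank-1 residual R = [-1, 0, -1] ⊗ [0, 1, -1] ⊗ w, so R[i,j,k] = a[i]·b[j]·w[k]. Pick indices with nonzero a[0]·b[1] = (-1)·(1) = -1. Only the fibre through (0,1,·) is needed: R[0,1,:] = T[0,1,:] − Σₗ aₗ[0]bₗ[1]cₗ = [2, 0, -2] − (1)·(0)·[0, -2, 0] − (-2)·(1)·[0, 1, 0] = [2, 2, -2]. Then w[k] = R[0,1,k] / -1 for each k, giving w = [2, 2, -2] / -1 = [-2, -2, 2].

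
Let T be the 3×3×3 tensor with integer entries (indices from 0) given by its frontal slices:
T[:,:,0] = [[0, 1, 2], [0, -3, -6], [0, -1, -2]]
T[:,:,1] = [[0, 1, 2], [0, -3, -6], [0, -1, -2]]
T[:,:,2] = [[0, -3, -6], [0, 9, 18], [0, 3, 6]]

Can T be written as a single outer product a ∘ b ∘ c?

If T = a ∘ b ∘ c then every fibre of T is a multiple of the corresponding factor, so read the factors off the fibres through the nonzero entry T[0,1,0] = 1.
The mode-1 fibre T[:,1,0] = [1, -3, -1] gives a = [1, -3, -1] (primitive direction); the mode-2 fibre T[0,:,0] = [0, 1, 2] gives b = [0, 1, 2]; then c[k] = T[0,1,k] / (a[0]·b[1]) = [1, 1, -3] / 1 = [1, 1, -3].
Expanding [1, -3, -1] ∘ [0, 1, 2] ∘ [1, 1, -3] reproduces all 27 entries of T, so T = [1, -3, -1] ∘ [0, 1, 2] ∘ [1, 1, -3] and rank(T) ≤ 1.
Equivalently every frontal slice T[:,:,k] is c[k] times the rank-1 matrix [1, -3, -1] ∘ [0, 1, 2]. So T has rank 1 (it is nonzero).

Yes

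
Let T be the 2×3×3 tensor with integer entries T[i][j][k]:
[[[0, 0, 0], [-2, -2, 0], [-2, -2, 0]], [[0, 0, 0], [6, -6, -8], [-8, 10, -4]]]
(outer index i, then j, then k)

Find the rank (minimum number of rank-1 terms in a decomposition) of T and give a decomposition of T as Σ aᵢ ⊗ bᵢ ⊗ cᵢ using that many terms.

rank(T) = 3

Lower bound: the mode-3 unfolding of T (rows indexed by k, columns by (i,j) = (0,0), (0,1), (0,2), (1,0), (1,1), (1,2)) is [[0, -2, -2, 0, 6, -8], [0, -2, -2, 0, -6, 10], [0, 0, 0, 0, -8, -4]].
There the 3×3 minor on rows k ∈ {0, 1, 2}, columns (i,j) ∈ {(0,1), (1,1), (1,2)} is det [[-2, 6, -8], [-2, -6, 10], [0, -8, -4]] = -384 ≠ 0, so this unfolding has rank ≥ 3; CP rank is at least every unfolding rank, so rank(T) ≥ 3. (Flattening ranks never certify an upper bound on CP rank; for that we must actually write T with 3 rank-1 terms.)
Upper bound: T is a sum of 3 rank-1 terms, T = (0, 1) ⊗ (0, 0, 1) ⊗ (-8, 4, -8) + (0, 1) ⊗ (0, 2, -1) ⊗ (2, -4, -4) + (1, -1) ⊗ (0, 1, 1) ⊗ (-2, -2, 0) (one valid choice — decompositions are not unique — normalised so each a, b is primitive with positive first nonzero entry; check it by expanding all entries), so rank(T) ≤ 3.
These bounds meet, so rank(T) = 3.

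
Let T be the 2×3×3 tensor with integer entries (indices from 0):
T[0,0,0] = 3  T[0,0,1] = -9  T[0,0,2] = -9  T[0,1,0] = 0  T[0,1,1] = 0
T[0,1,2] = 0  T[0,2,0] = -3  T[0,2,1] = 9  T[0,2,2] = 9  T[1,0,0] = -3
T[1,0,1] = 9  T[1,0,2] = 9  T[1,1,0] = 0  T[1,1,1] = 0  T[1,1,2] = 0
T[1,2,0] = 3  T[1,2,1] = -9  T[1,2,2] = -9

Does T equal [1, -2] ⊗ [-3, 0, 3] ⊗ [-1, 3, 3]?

No

Reconstruct entry (1,0,0) from the claimed factors: Σₗ aₗ[1]bₗ[0]cₗ[0] = (-2)·(-3)·(-1) = -6, but T[1,0,0] = -3. The claim is false.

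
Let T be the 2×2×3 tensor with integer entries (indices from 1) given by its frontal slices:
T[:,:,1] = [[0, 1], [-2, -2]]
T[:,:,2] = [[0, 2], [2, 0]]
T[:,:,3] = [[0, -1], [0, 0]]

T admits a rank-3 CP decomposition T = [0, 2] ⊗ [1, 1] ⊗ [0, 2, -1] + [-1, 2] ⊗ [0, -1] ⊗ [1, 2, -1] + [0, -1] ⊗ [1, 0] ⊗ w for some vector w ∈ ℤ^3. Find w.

Subtract the known terms from T to get the rank-1 residual R = [0, -1] ⊗ [1, 0] ⊗ w, so R[i,j,k] = a[i]·b[j]·w[k]. Pick indices with nonzero a[2]·b[1] = (-1)·(1) = -1. Only the fibre through (2,1,·) is needed: R[2,1,:] = T[2,1,:] − Σₗ aₗ[2]bₗ[1]cₗ = [-2, 2, 0] − (2)·(1)·[0, 2, -1] − (2)·(0)·[1, 2, -1] = [-2, -2, 2]. Then w[k] = R[2,1,k] / -1 for each k, giving w = [-2, -2, 2] / -1 = [2, 2, -2].

w = [2, 2, -2]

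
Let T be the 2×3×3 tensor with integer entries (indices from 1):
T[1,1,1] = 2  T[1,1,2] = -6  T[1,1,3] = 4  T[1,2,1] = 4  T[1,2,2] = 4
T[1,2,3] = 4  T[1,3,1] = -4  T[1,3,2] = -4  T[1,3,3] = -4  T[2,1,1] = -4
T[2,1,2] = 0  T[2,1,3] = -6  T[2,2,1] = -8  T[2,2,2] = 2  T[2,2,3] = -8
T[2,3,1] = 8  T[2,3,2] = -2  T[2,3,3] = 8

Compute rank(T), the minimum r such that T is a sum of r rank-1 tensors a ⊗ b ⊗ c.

3

Lower bound: the mode-3 unfolding of T (rows indexed by k, columns by (i,j) = (1,1), (1,2), (1,3), (2,1), (2,2), (2,3)) is [[2, 4, -4, -4, -8, 8], [-6, 4, -4, 0, 2, -2], [4, 4, -4, -6, -8, 8]].
There the 3×3 minor on rows k ∈ {1, 2, 3}, columns (i,j) ∈ {(1,1), (1,2), (2,1)} is det [[2, 4, -4], [-6, 4, 0], [4, 4, -6]] = -32 ≠ 0, so this unfolding has rank ≥ 3; CP rank is at least every unfolding rank, so rank(T) ≥ 3. (This is only a lower bound: in general the CP rank may exceed every unfolding rank, so we still need to exhibit 3 rank-1 terms summing to T.)
Upper bound: T is a sum of 3 rank-1 terms, T = [1, -2] ⊗ [1, 2, -2] ⊗ [2, 0, 2] + [1, -1] ⊗ [1, 0, 0] ⊗ [0, -2, 2] + [2, 1] ⊗ [1, -1, 1] ⊗ [0, -2, 0] (written with every a and b primitive with positive leading entry and the scale carried by c; CP decompositions are not unique, and this one is verified by expanding entrywise), so rank(T) ≤ 3.
These bounds meet, so rank(T) = 3.
Check entry T[2,1,3] = -6: (-2)·(1)·(2) + (-1)·(1)·(2) + (1)·(1)·(0) = -6.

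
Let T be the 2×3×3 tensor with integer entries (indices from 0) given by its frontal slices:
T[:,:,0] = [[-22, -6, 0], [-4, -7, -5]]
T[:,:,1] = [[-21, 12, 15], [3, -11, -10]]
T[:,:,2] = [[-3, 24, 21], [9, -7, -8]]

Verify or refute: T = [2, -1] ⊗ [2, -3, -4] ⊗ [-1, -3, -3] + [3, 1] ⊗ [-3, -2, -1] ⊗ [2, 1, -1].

Reconstruct entry (0,2,0) from the claimed factors: Σₗ aₗ[0]bₗ[2]cₗ[0] = (2)·(-4)·(-1) + (3)·(-1)·(2) = 2, but T[0,2,0] = 0. The claim is false.

No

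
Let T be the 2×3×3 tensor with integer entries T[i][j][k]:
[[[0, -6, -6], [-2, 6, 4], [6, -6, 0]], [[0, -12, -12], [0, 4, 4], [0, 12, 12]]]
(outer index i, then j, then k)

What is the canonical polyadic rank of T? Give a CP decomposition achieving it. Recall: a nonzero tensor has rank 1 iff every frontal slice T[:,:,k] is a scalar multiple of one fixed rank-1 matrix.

Lower bound: the mode-3 unfolding of T (rows indexed by k, columns by (i,j) = (0,0), (0,1), (0,2), (1,0), (1,1), (1,2)) is [[0, -2, 6, 0, 0, 0], [-6, 6, -6, -12, 4, 12], [-6, 4, 0, -12, 4, 12]].
There the 2×2 minor on rows k ∈ {0, 1}, columns (i,j) ∈ {(0,0), (0,1)} is det [[0, -2], [-6, 6]] = -12 ≠ 0, so this unfolding has rank ≥ 2; CP rank is at least every unfolding rank, so rank(T) ≥ 2. (Unfolding ranks only ever bound the CP rank from below — rank(T) can be strictly larger than all of them — so the matching upper bound has to come from an explicit 2-term decomposition.)
Upper bound — finding two terms. Write S_k = T[:,:,k] for the frontal slices: S₀ = [[0, -2, 6], [0, 0, 0]], S₁ = [[-6, 6, -6], [-12, 4, 12]], S₂ = [[-6, 4, 0], [-12, 4, 12]].
If T = a₁ ⊗ b₁ ⊗ c₁ + a₂ ⊗ b₂ ⊗ c₂ then each S_k = c₁[k]·a₁b₁ᵀ + c₂[k]·a₂b₂ᵀ. S₀ and S₁ are linearly independent, so a₁b₁ᵀ and a₂b₂ᵀ must span the same plane of matrices: they are the rank-1 matrices of the form x·S₀ + y·S₁.
The 2×2 minor of x·S₀ + y·S₁ on rows {0,1}, columns {0,1} is −24·xy + 48·y² = (-24)·(x − 2·y)(y), vanishing at (x:y) = (2:1) and (1:0).
M₁ = 2·S₀ + S₁ = [[-6, 2, 6], [-12, 4, 12]] = (-2)·[1, 2][3, -1, -3]ᵀ and M₂ = S₀ = [[0, -2, 6], [0, 0, 0]] = (-2)·[1, 0][0, 1, -3]ᵀ, so take a₁ = [1, 2], b₁ = [3, -1, -3], a₂ = [1, 0], b₂ = [0, 1, -3].
Each slice is an integer combination of E₁ = a₁b₁ᵀ and E₂ = a₂b₂ᵀ: S₀ = −2·E₂, S₁ = −2·E₁ + 4·E₂, S₂ = −2·E₁ + 2·E₂; reading off coefficients, c₁ = [0, -2, -2] and c₂ = [-2, 4, 2].
Hence T = [1, 2] ⊗ [3, -1, -3] ⊗ [0, -2, -2] + [1, 0] ⊗ [0, 1, -3] ⊗ [-2, 4, 2], so rank(T) ≤ 2.
These bounds meet, so rank(T) = 2.

rank(T) = 2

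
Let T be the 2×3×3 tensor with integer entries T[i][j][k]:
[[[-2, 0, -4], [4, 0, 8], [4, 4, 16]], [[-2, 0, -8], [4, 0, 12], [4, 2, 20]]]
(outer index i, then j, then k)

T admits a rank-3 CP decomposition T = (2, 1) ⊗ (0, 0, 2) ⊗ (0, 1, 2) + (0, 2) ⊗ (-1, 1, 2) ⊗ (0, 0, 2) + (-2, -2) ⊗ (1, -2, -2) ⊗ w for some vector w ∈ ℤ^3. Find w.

Subtract the known terms from T to get the rank-1 residual R = (-2, -2) ⊗ (1, -2, -2) ⊗ w, so R[i,j,k] = a[i]·b[j]·w[k]. Pick indices with nonzero a[0]·b[0] = (-2)·(1) = -2. Only the fibre through (0,0,·) is needed: R[0,0,:] = T[0,0,:] − Σₗ aₗ[0]bₗ[0]cₗ = [-2, 0, -4] − (2)·(0)·(0, 1, 2) − (0)·(-1)·(0, 0, 2) = [-2, 0, -4]. Then w[k] = R[0,0,k] / -2 for each k, giving w = [-2, 0, -4] / -2 = (1, 0, 2).

w = (1, 0, 2)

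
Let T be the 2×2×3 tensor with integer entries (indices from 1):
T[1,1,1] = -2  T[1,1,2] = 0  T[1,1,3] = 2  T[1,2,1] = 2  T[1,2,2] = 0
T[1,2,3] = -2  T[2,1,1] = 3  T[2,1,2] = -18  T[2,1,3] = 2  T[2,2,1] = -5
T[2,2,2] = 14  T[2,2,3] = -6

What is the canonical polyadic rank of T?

Lower bound: the mode-3 unfolding of T (rows indexed by k, columns by (i,j) = (1,1), (1,2), (2,1), (2,2)) is [[-2, 2, 3, -5], [0, 0, -18, 14], [2, -2, 2, -6]].
There the 3×3 minor on rows k ∈ {1, 2, 3}, columns (i,j) ∈ {(1,1), (2,1), (2,2)} is det [[-2, 3, -5], [0, -18, 14], [2, 2, -6]] = -256 ≠ 0, so this unfolding has rank ≥ 3; CP rank is at least every unfolding rank, so rank(T) ≥ 3. (This is only a lower bound: in general the CP rank may exceed every unfolding rank, so we still need to exhibit 3 rank-1 terms summing to T.)
Upper bound: T is a sum of 3 rank-1 terms, T = [0, 1] ⊗ [1, 1] ⊗ [-1, -2, -2] + [1, -2] ⊗ [1, -1] ⊗ [-2, 4, 0] + [1, 2] ⊗ [1, -1] ⊗ [0, -4, 2] (one valid choice — decompositions are not unique — normalised so each a, b is primitive with positive first nonzero entry; check it by expanding all entries), so rank(T) ≤ 3.
These bounds meet, so rank(T) = 3.

3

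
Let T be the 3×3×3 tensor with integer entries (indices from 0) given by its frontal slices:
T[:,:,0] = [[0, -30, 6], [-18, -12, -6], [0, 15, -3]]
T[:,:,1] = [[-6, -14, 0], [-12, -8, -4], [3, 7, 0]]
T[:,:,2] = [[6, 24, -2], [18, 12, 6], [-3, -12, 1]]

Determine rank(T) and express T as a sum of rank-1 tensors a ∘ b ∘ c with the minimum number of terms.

rank(T) = 2

Lower bound: the mode-2 unfolding of T (rows indexed by j, columns by (i,k) = (0,0), (0,1), (0,2), (1,0), (1,1), (1,2), (2,0), (2,1), (2,2)) is [[0, -6, 6, -18, -12, 18, 0, 3, -3], [-30, -14, 24, -12, -8, 12, 15, 7, -12], [6, 0, -2, -6, -4, 6, -3, 0, 1]].
There the 2×2 minor on rows j ∈ {0, 1}, columns (i,k) ∈ {(0,0), (0,1)} is det [[0, -6], [-30, -14]] = -180 ≠ 0, so this unfolding has rank ≥ 2; CP rank is at least every unfolding rank, so rank(T) ≥ 2. (This is only a lower bound: in general the CP rank may exceed every unfolding rank, so we still need to exhibit 2 rank-1 terms summing to T.)
Upper bound — finding two terms. Write S_k = T[:,:,k] for the frontal slices: S₀ = [[0, -30, 6], [-18, -12, -6], [0, 15, -3]], S₁ = [[-6, -14, 0], [-12, -8, -4], [3, 7, 0]], S₂ = [[6, 24, -2], [18, 12, 6], [-3, -12, 1]].
If T = a₁ ∘ b₁ ∘ c₁ + a₂ ∘ b₂ ∘ c₂ then each S_k = c₁[k]·a₁b₁ᵀ + c₂[k]·a₂b₂ᵀ. S₀ and S₁ are linearly independent, so a₁b₁ᵀ and a₂b₂ᵀ must span the same plane of matrices: they are the rank-1 matrices of the form x·S₀ + y·S₁.
The 2×2 minor of x·S₀ + y·S₁ on rows {0,1}, columns {0,1} is −540·x² − 540·xy − 120·y² = (-60)·(3·x + 2·y)(3·x + y), vanishing at (x:y) = (2:-3) and (1:-3).
M₁ = 2·S₀ − 3·S₁ = [[18, -18, 12], [0, 0, 0], [-9, 9, -6]] = 3·[2, 0, -1][3, -3, 2]ᵀ and M₂ = S₀ − 3·S₁ = [[18, 12, 6], [18, 12, 6], [-9, -6, -3]] = 3·[2, 2, -1][3, 2, 1]ᵀ, so take a₁ = [2, 0, -1], b₁ = [3, -3, 2], a₂ = [2, 2, -1], b₂ = [3, 2, 1].
Each slice is an integer combination of E₁ = a₁b₁ᵀ and E₂ = a₂b₂ᵀ: S₀ = 3·E₁ − 3·E₂, S₁ = E₁ − 2·E₂, S₂ = −2·E₁ + 3·E₂; reading off coefficients, c₁ = [3, 1, -2] and c₂ = [-3, -2, 3].
Hence T = [2, 0, -1] ∘ [3, -3, 2] ∘ [3, 1, -2] + [2, 2, -1] ∘ [3, 2, 1] ∘ [-3, -2, 3], so rank(T) ≤ 2.
These bounds meet, so rank(T) = 2.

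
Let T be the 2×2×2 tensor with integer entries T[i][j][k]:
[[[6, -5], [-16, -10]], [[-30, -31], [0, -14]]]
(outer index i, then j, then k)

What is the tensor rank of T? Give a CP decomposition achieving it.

Lower bound: the mode-1 unfolding of T (rows indexed by i, columns by (j,k) = (0,0), (0,1), (1,0), (1,1)) is [[6, -5, -16, -10], [-30, -31, 0, -14]].
There the 2×2 minor on rows i ∈ {0, 1}, columns (j,k) ∈ {(0,0), (0,1)} is det [[6, -5], [-30, -31]] = -336 ≠ 0, so this unfolding has rank ≥ 2; CP rank is at least every unfolding rank, so rank(T) ≥ 2. (This is only a lower bound: in general the CP rank may exceed every unfolding rank, so we still need to exhibit 2 rank-1 terms summing to T.)
Upper bound — finding two terms. Write S_k = T[:,:,k] for the frontal slices: S₀ = [[6, -16], [-30, 0]], S₁ = [[-5, -10], [-31, -14]].
If T = a₁ ⊗ b₁ ⊗ c₁ + a₂ ⊗ b₂ ⊗ c₂ then each S_k = c₁[k]·a₁b₁ᵀ + c₂[k]·a₂b₂ᵀ. S₀ and S₁ are linearly independent, so a₁b₁ᵀ and a₂b₂ᵀ must span the same plane of matrices: they are the rank-1 matrices of the form x·S₀ + y·S₁.
det(x·S₀ + y·S₁) is −480·x² − 880·xy − 240·y² = (-80)·(2·x + 3·y)(3·x + y), vanishing at (x:y) = (3:-2) and (1:-3).
M₁ = 3·S₀ − 2·S₁ = [[28, -28], [-28, 28]] = 28·(1, -1)(1, -1)ᵀ and M₂ = S₀ − 3·S₁ = [[21, 14], [63, 42]] = 7·(1, 3)(3, 2)ᵀ, so take a₁ = (1, -1), b₁ = (1, -1), a₂ = (1, 3), b₂ = (3, 2).
Each slice is an integer combination of E₁ = a₁b₁ᵀ and E₂ = a₂b₂ᵀ: S₀ = 12·E₁ − 2·E₂, S₁ = 4·E₁ − 3·E₂; reading off coefficients, c₁ = (12, 4) and c₂ = (-2, -3).
Hence T = (1, -1) ⊗ (1, -1) ⊗ (12, 4) + (1, 3) ⊗ (3, 2) ⊗ (-2, -3), so rank(T) ≤ 2.
These bounds meet, so rank(T) = 2.
Check entry T[1,0,0] = -30: (-1)·(1)·(12) + (3)·(3)·(-2) = -30.

rank(T) = 2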